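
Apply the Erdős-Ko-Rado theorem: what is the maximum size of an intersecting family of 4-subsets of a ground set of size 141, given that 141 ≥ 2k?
max |F| = C(140, 3) = 447580

The Erdős-Ko-Rado theorem states: for n ≥ 2k, an intersecting family of k-subsets of an n-element set has size at most C(n − 1, k − 1), with equality for 'star' families {A ⊆ [n] : |A| = k, i ∈ A} (fix an element i). For n = 141, k = 4: C(140, 3) = 447580.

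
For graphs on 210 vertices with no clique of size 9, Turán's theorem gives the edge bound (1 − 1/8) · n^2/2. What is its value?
Turán density bound = (7/8) · 210^2/2 = 77175/4 ≈ 19293.75

Turán's theorem: ex(n, K_{r+1}) is achieved by the complete r-partite Turán graph T(n, r) with parts as balanced as possible, and is at most (1 − 1/r) · n^2/2. For r = 8, n = 210: the density bound is (7/8) · 44100/2 = 77175/4 ≈ 19293.75. The integer-valued extremum is e(T(210, 8)) = 19293, which is strictly less than the density bound 77175/4 since 8 ∤ 210 (the parts of T(210, 8) cannot all be equal).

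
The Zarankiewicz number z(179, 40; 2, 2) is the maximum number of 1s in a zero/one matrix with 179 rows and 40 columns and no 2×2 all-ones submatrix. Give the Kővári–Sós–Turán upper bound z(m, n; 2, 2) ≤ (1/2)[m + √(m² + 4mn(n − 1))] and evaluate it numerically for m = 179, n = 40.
z(179, 40; 2, 2) ≤ (1/2)[179 + √(179² + 4·179·40·39)] = (1/2)[179 + √1149001] = 625.4573

Kővári–Sós–Turán: let r_1, ..., r_179 be the row sums and z = Σ r_i the total number of 1s. Each pair of columns can share at most one row with both entries 1 (else a 2×2 all-ones block appears), so Σ_i C(r_i, 2) ≤ C(40, 2) = 780. By convexity Σ_i C(r_i, 2) ≥ 179·C(z/179, 2) = z(z − 179)/(2·179), giving z² − 179z − 179·40·39 ≤ 0 and hence z ≤ (1/2)[179 + √(32041 + 4·279240)] = (1/2)[179 + √1149001] ≈ (1/2)(179 + 1071.9146) = 625.4573.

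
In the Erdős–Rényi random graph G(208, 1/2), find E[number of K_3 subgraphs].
E[# K_3] = C(208, 3) · (1/2)^C(3, 2) = 1478256 / 2^3 = 184782

For each 3-subset S of vertices (there are C(208, 3) = 1478256 such S), let X_S = 1 if S induces a K_3 (all C(3, 2) = 3 edges present). Then P(X_S = 1) = (1/2)^3 = 1/8. By linearity of expectation, E[# K_3] = C(208, 3) · (1/2)^3 = 1478256 / 8 = 184782.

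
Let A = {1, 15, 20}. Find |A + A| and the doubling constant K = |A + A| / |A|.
K = |A + A| / |A| = 6/3 = 2

Enumerate A + A = {a + b : a, b ∈ A}. With |A| = 3, there are |A|^2 = 9 ordered sum pairs; collecting distinct values, A + A = {2, 16, 21, 30, 35, 40}, so |A + A| = 6. Thus K = 6/3 = 2. For comparison, the minimum possible |A + A| over all 3-element sets is 2·3 − 1 = 5 (so min K = 5/3), attained only by arithmetic progressions.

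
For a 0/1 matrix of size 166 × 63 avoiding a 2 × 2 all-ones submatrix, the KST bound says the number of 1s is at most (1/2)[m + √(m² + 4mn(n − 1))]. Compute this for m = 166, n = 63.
z(166, 63; 2, 2) ≤ (1/2)[166 + √(166² + 4·166·63·62)] = (1/2)[166 + √2621140] = 892.4968

Kővári–Sós–Turán: let r_1, ..., r_166 be the row sums and z = Σ r_i the total number of 1s. Each pair of columns can share at most one row with both entries 1 (else a 2×2 all-ones block appears), so Σ_i C(r_i, 2) ≤ C(63, 2) = 1953. By convexity Σ_i C(r_i, 2) ≥ 166·C(z/166, 2) = z(z − 166)/(2·166), giving z² − 166z − 166·63·62 ≤ 0 and hence z ≤ (1/2)[166 + √(27556 + 4·648396)] = (1/2)[166 + √2621140] ≈ (1/2)(166 + 1618.9935) = 892.4968.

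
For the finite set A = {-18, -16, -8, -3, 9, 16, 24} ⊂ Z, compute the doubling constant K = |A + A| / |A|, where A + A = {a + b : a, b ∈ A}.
K = |A + A| / |A| = 26/7

Enumerate A + A = {a + b : a, b ∈ A}. With |A| = 7, there are |A|^2 = 49 ordered sum pairs; collecting distinct values, A + A = {-36, -34, -32, -26, -24, -21, -19, -16, -11, -9, -7, -6, -2, 0, 1, 6, 8, 13, 16, 18, 21, 25, 32, 33, 40, 48}, so |A + A| = 26. Thus K = 26/7. For comparison, the minimum possible |A + A| over all 7-element sets is 2·7 − 1 = 13 (so min K = 13/7), attained only by arithmetic progressions.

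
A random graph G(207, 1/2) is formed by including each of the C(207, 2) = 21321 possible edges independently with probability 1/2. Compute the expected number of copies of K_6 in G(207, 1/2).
E[# K_6] = C(207, 6) · (1/2)^C(6, 2) = 101563230237 / 2^15 ≈ 3099463.813385

For each 6-subset S of vertices (there are C(207, 6) = 101563230237 such S), let X_S = 1 if S induces a K_6 (all C(6, 2) = 15 edges present). Then P(X_S = 1) = (1/2)^15 = 1/32768. By linearity of expectation, E[# K_6] = C(207, 6) · (1/2)^15 = 101563230237 / 32768 ≈ 3099463.813385.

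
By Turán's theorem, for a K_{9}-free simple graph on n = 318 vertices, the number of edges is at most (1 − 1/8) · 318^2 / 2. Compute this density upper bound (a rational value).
Turán density bound = (7/8) · 318^2/2 = 176967/4 ≈ 44241.75

Turán's theorem: ex(n, K_{r+1}) is achieved by the complete r-partite Turán graph T(n, r) with parts as balanced as possible, and is at most (1 − 1/r) · n^2/2. For r = 8, n = 318: the density bound is (7/8) · 101124/2 = 176967/4 ≈ 44241.75. The integer-valued extremum is e(T(318, 8)) = 44241, which is strictly less than the density bound 176967/4 since 8 ∤ 318 (the parts of T(318, 8) cannot all be equal).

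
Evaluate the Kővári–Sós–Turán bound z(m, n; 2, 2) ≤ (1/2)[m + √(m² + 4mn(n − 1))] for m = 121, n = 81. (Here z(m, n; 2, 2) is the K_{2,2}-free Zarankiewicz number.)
z(121, 81; 2, 2) ≤ (1/2)[121 + √(121² + 4·121·81·80)] = (1/2)[121 + √3150961] = 948.0473

Kővári–Sós–Turán: let r_1, ..., r_121 be the row sums and z = Σ r_i the total number of 1s. Each pair of columns can share at most one row with both entries 1 (else a 2×2 all-ones block appears), so Σ_i C(r_i, 2) ≤ C(81, 2) = 3240. By convexity Σ_i C(r_i, 2) ≥ 121·C(z/121, 2) = z(z − 121)/(2·121), giving z² − 121z − 121·81·80 ≤ 0 and hence z ≤ (1/2)[121 + √(14641 + 4·784080)] = (1/2)[121 + √3150961] ≈ (1/2)(121 + 1775.0946) = 948.0473.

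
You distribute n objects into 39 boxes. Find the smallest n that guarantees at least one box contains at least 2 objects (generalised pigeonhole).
n = (2 − 1)·39 + 1 = 40

By the generalised pigeonhole principle, to guarantee some box contains ≥ r objects we need more than (r − 1) · k objects total. Threshold: n = (r − 1) · k + 1. With r = 2 and k = 39: n = 1 · 39 + 1 = 39 + 1 = 40. For n = 39 = 1 · 39, we can put exactly 1 objects in every box, avoiding 2 in any single one — so 40 is tight.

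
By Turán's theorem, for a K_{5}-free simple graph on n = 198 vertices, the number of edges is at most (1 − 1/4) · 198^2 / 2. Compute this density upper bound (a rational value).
Turán density bound = (3/4) · 198^2/2 = 29403/2 ≈ 14701.5

Turán's theorem: ex(n, K_{r+1}) is achieved by the complete r-partite Turán graph T(n, r) with parts as balanced as possible, and is at most (1 − 1/r) · n^2/2. For r = 4, n = 198: the density bound is (3/4) · 39204/2 = 29403/2 ≈ 14701.5. The integer-valued extremum is e(T(198, 4)) = 14701, which is strictly less than the density bound 29403/2 since 4 ∤ 198 (the parts of T(198, 4) cannot all be equal).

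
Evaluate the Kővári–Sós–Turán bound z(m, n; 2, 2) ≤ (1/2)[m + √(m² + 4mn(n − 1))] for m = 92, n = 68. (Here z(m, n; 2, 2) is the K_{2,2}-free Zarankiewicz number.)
z(92, 68; 2, 2) ≤ (1/2)[92 + √(92² + 4·92·68·67)] = (1/2)[92 + √1685072] = 695.0516

Kővári–Sós–Turán: let r_1, ..., r_92 be the row sums and z = Σ r_i the total number of 1s. Each pair of columns can share at most one row with both entries 1 (else a 2×2 all-ones block appears), so Σ_i C(r_i, 2) ≤ C(68, 2) = 2278. By convexity Σ_i C(r_i, 2) ≥ 92·C(z/92, 2) = z(z − 92)/(2·92), giving z² − 92z − 92·68·67 ≤ 0 and hence z ≤ (1/2)[92 + √(8464 + 4·419152)] = (1/2)[92 + √1685072] ≈ (1/2)(92 + 1298.1032) = 695.0516.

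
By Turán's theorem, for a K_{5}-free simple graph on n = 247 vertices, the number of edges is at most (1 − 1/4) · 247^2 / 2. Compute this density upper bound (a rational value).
Turán density bound = (3/4) · 247^2/2 = 183027/8 ≈ 22878.375

Turán's theorem: ex(n, K_{r+1}) is achieved by the complete r-partite Turán graph T(n, r) with parts as balanced as possible, and is at most (1 − 1/r) · n^2/2. For r = 4, n = 247: the density bound is (3/4) · 61009/2 = 183027/8 ≈ 22878.375. The integer-valued extremum is e(T(247, 4)) = 22878, which is strictly less than the density bound 183027/8 since 4 ∤ 247 (the parts of T(247, 4) cannot all be equal).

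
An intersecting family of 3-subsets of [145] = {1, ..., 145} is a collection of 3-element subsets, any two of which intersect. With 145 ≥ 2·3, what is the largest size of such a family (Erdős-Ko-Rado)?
max |F| = C(144, 2) = 10296

The Erdős-Ko-Rado theorem states: for n ≥ 2k, an intersecting family of k-subsets of an n-element set has size at most C(n − 1, k − 1), with equality for 'star' families {A ⊆ [n] : |A| = k, i ∈ A} (fix an element i). For n = 145, k = 3: C(144, 2) = 10296.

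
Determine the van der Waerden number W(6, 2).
W(6, 2) = 6 + 1 = 7

A 2-term AP is any pair of integers, so a monochromatic 2-AP exists iff some colour is used at least twice. With 6 colours, the colouring i ↦ i on {1, ..., 6} uses each colour once, avoiding any monochromatic pair, so W(6, 2) > 6. For {1, ..., 7}, pigeonhole forces two integers of the same colour, which form a monochromatic 2-AP. Hence W(6, 2) = 7.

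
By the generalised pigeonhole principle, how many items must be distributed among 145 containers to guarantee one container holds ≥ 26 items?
n = (26 − 1)·145 + 1 = 3626

By the generalised pigeonhole principle, to guarantee some box contains ≥ r objects we need more than (r − 1) · k objects total. Threshold: n = (r − 1) · k + 1. With r = 26 and k = 145: n = 25 · 145 + 1 = 3625 + 1 = 3626. For n = 3625 = 25 · 145, we can put exactly 25 objects in every box, avoiding 26 in any single one — so 3626 is tight.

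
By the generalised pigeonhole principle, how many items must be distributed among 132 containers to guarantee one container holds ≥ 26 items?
n = (26 − 1)·132 + 1 = 3301

By the generalised pigeonhole principle, to guarantee some box contains ≥ r objects we need more than (r − 1) · k objects total. Threshold: n = (r − 1) · k + 1. With r = 26 and k = 132: n = 25 · 132 + 1 = 3300 + 1 = 3301. For n = 3300 = 25 · 132, we can put exactly 25 objects in every box, avoiding 26 in any single one — so 3301 is tight.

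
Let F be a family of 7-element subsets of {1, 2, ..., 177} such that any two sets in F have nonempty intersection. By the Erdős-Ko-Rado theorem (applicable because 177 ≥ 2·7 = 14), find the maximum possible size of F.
max |F| = C(176, 6) = 37873734360

Erdős-Ko-Rado (1961): when n ≥ 2k, max |F| = C(n−1, k−1). The bound is attained by the star {A : i ∈ A} for any fixed i ∈ [n]. Here C(177−1, 7−1) = C(176, 6) = 37873734360.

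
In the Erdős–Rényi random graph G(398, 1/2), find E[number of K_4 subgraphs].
E[# K_4] = C(398, 4) · (1/2)^C(4, 2) = 1029804105 / 2^6 = 16090689.140625

For each 4-subset S of vertices (there are C(398, 4) = 1029804105 such S), let X_S = 1 if S induces a K_4 (all C(4, 2) = 6 edges present). Then P(X_S = 1) = (1/2)^6 = 1/64. By linearity of expectation, E[# K_4] = C(398, 4) · (1/2)^6 = 1029804105 / 64 = 16090689.140625.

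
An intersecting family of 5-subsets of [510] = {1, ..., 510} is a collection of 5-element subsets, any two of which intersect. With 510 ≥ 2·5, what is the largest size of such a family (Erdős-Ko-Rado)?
max |F| = C(509, 4) = 2763940751

The Erdős-Ko-Rado theorem states: for n ≥ 2k, an intersecting family of k-subsets of an n-element set has size at most C(n − 1, k − 1), with equality for 'star' families {A ⊆ [n] : |A| = k, i ∈ A} (fix an element i). For n = 510, k = 5: C(509, 4) = 2763940751.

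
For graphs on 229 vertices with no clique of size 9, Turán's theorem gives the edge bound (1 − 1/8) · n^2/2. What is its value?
Turán density bound = (7/8) · 229^2/2 = 367087/16 ≈ 22942.9375

Turán's theorem: ex(n, K_{r+1}) is achieved by the complete r-partite Turán graph T(n, r) with parts as balanced as possible, and is at most (1 − 1/r) · n^2/2. For r = 8, n = 229: the density bound is (7/8) · 52441/2 = 367087/16 ≈ 22942.9375. The integer-valued extremum is e(T(229, 8)) = 22942, which is strictly less than the density bound 367087/16 since 8 ∤ 229 (the parts of T(229, 8) cannot all be equal).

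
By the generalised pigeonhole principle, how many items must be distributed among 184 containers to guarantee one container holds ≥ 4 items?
n = (4 − 1)·184 + 1 = 553

By the generalised pigeonhole principle, to guarantee some box contains ≥ r objects we need more than (r − 1) · k objects total. Threshold: n = (r − 1) · k + 1. With r = 4 and k = 184: n = 3 · 184 + 1 = 552 + 1 = 553. For n = 552 = 3 · 184, we can put exactly 3 objects in every box, avoiding 4 in any single one — so 553 is tight.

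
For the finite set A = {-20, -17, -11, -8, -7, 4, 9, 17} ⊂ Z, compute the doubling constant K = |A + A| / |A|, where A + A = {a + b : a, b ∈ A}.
K = |A + A| / |A| = 33/8

Enumerate A + A = {a + b : a, b ∈ A}. With |A| = 8, there are |A|^2 = 64 ordered sum pairs; collecting distinct values, A + A = {-40, -37, -34, -31, -28, -27, -25, -24, -22, -19, -18, -16, -15, -14, -13, -11, -8, -7, -4, -3, -2, 0, 1, 2, 6, 8, 9, 10, 13, 18, 21, 26, 34}, so |A + A| = 33. Thus K = 33/8. For comparison, the minimum possible |A + A| over all 8-element sets is 2·8 − 1 = 15 (so min K = 15/8), attained only by arithmetic progressions.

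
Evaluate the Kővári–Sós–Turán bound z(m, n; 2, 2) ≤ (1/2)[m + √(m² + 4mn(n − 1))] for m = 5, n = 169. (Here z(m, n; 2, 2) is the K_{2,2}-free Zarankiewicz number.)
z(5, 169; 2, 2) ≤ (1/2)[5 + √(5² + 4·5·169·168)] = (1/2)[5 + √567865] = 379.2841

Kővári–Sós–Turán: let r_1, ..., r_5 be the row sums and z = Σ r_i the total number of 1s. Each pair of columns can share at most one row with both entries 1 (else a 2×2 all-ones block appears), so Σ_i C(r_i, 2) ≤ C(169, 2) = 14196. By convexity Σ_i C(r_i, 2) ≥ 5·C(z/5, 2) = z(z − 5)/(2·5), giving z² − 5z − 5·169·168 ≤ 0 and hence z ≤ (1/2)[5 + √(25 + 4·141960)] = (1/2)[5 + √567865] ≈ (1/2)(5 + 753.5682) = 379.2841.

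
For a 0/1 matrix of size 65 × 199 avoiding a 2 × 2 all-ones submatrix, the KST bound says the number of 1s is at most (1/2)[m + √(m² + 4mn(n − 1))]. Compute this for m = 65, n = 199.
z(65, 199; 2, 2) ≤ (1/2)[65 + √(65² + 4·65·199·198)] = (1/2)[65 + √10248745] = 1633.1831

Kővári–Sós–Turán: let r_1, ..., r_65 be the row sums and z = Σ r_i the total number of 1s. Each pair of columns can share at most one row with both entries 1 (else a 2×2 all-ones block appears), so Σ_i C(r_i, 2) ≤ C(199, 2) = 19701. By convexity Σ_i C(r_i, 2) ≥ 65·C(z/65, 2) = z(z − 65)/(2·65), giving z² − 65z − 65·199·198 ≤ 0 and hence z ≤ (1/2)[65 + √(4225 + 4·2561130)] = (1/2)[65 + √10248745] ≈ (1/2)(65 + 3201.3661) = 1633.1831.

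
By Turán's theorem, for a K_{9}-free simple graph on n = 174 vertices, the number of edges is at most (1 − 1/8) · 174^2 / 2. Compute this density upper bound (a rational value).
Turán density bound = (7/8) · 174^2/2 = 52983/4 ≈ 13245.75

Turán's theorem: ex(n, K_{r+1}) is achieved by the complete r-partite Turán graph T(n, r) with parts as balanced as possible, and is at most (1 − 1/r) · n^2/2. For r = 8, n = 174: the density bound is (7/8) · 30276/2 = 52983/4 ≈ 13245.75. The integer-valued extremum is e(T(174, 8)) = 13245, which is strictly less than the density bound 52983/4 since 8 ∤ 174 (the parts of T(174, 8) cannot all be equal).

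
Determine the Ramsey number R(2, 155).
R(2, 155) = 155

R(2, k) = k for all k ≥ 2: in a 2-colouring of K_k, either some edge is red (a red K_2) or all edges are blue (a blue K_k). And K_{154} coloured all-blue has no blue K_155, so R(2, 155) > 154. Hence R(2, 155) = 155.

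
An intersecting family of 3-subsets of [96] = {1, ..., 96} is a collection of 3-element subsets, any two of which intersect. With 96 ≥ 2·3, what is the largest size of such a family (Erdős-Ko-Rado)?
max |F| = C(95, 2) = 4465

Erdős-Ko-Rado (1961): when n ≥ 2k, max |F| = C(n−1, k−1). The bound is attained by the star {A : i ∈ A} for any fixed i ∈ [n]. Here C(96−1, 3−1) = C(95, 2) = 4465.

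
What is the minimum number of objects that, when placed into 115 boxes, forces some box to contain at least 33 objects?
n = (33 − 1)·115 + 1 = 3681

By the generalised pigeonhole principle, to guarantee some box contains ≥ r objects we need more than (r − 1) · k objects total. Threshold: n = (r − 1) · k + 1. With r = 33 and k = 115: n = 32 · 115 + 1 = 3680 + 1 = 3681. For n = 3680 = 32 · 115, we can put exactly 32 objects in every box, avoiding 33 in any single one — so 3681 is tight.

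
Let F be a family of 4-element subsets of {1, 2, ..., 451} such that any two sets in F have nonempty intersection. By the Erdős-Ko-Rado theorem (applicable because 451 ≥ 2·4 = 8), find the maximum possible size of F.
max |F| = C(450, 3) = 15086400

The Erdős-Ko-Rado theorem states: for n ≥ 2k, an intersecting family of k-subsets of an n-element set has size at most C(n − 1, k − 1), with equality for 'star' families {A ⊆ [n] : |A| = k, i ∈ A} (fix an element i). For n = 451, k = 4: C(450, 3) = 15086400.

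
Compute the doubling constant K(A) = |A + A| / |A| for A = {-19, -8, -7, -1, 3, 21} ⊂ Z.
K = |A + A| / |A| = 19/6

Enumerate A + A = {a + b : a, b ∈ A}. With |A| = 6, there are |A|^2 = 36 ordered sum pairs; collecting distinct values, A + A = {-38, -27, -26, -20, -16, -15, -14, -9, -8, -5, -4, -2, 2, 6, 13, 14, 20, 24, 42}, so |A + A| = 19. Thus K = 19/6. For comparison, the minimum possible |A + A| over all 6-element sets is 2·6 − 1 = 11 (so min K = 11/6), attained only by arithmetic progressions.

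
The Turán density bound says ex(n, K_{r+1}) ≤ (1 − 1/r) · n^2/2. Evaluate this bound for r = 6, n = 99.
Turán density bound = (5/6) · 99^2/2 = 16335/4 ≈ 4083.75

Turán's theorem: ex(n, K_{r+1}) is achieved by the complete r-partite Turán graph T(n, r) with parts as balanced as possible, and is at most (1 − 1/r) · n^2/2. For r = 6, n = 99: the density bound is (5/6) · 9801/2 = 16335/4 ≈ 4083.75. The integer-valued extremum is e(T(99, 6)) = 4083, which is strictly less than the density bound 16335/4 since 6 ∤ 99 (the parts of T(99, 6) cannot all be equal).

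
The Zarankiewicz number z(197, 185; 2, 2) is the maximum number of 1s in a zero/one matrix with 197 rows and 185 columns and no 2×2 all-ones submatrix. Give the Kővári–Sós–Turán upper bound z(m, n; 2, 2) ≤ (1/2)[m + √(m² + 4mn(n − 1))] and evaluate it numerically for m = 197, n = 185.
z(197, 185; 2, 2) ≤ (1/2)[197 + √(197² + 4·197·185·184)] = (1/2)[197 + √26862329] = 2689.944

Kővári–Sós–Turán: let r_1, ..., r_197 be the row sums and z = Σ r_i the total number of 1s. Each pair of columns can share at most one row with both entries 1 (else a 2×2 all-ones block appears), so Σ_i C(r_i, 2) ≤ C(185, 2) = 17020. By convexity Σ_i C(r_i, 2) ≥ 197·C(z/197, 2) = z(z − 197)/(2·197), giving z² − 197z − 197·185·184 ≤ 0 and hence z ≤ (1/2)[197 + √(38809 + 4·6705880)] = (1/2)[197 + √26862329] ≈ (1/2)(197 + 5182.8881) = 2689.944.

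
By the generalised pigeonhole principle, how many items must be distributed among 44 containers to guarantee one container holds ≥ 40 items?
n = (40 − 1)·44 + 1 = 1717

By the generalised pigeonhole principle, to guarantee some box contains ≥ r objects we need more than (r − 1) · k objects total. Threshold: n = (r − 1) · k + 1. With r = 40 and k = 44: n = 39 · 44 + 1 = 1716 + 1 = 1717. For n = 1716 = 39 · 44, we can put exactly 39 objects in every box, avoiding 40 in any single one — so 1717 is tight.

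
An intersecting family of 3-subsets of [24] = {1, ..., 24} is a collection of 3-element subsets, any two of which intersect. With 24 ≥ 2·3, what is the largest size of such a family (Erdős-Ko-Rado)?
max |F| = C(23, 2) = 253

Erdős-Ko-Rado (1961): when n ≥ 2k, max |F| = C(n−1, k−1). The bound is attained by the star {A : i ∈ A} for any fixed i ∈ [n]. Here C(24−1, 3−1) = C(23, 2) = 253.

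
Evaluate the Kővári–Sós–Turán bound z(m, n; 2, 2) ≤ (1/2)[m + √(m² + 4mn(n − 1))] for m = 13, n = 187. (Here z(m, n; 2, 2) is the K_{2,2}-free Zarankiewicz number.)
z(13, 187; 2, 2) ≤ (1/2)[13 + √(13² + 4·13·187·186)] = (1/2)[13 + √1808833] = 678.9643

Kővári–Sós–Turán: let r_1, ..., r_13 be the row sums and z = Σ r_i the total number of 1s. Each pair of columns can share at most one row with both entries 1 (else a 2×2 all-ones block appears), so Σ_i C(r_i, 2) ≤ C(187, 2) = 17391. By convexity Σ_i C(r_i, 2) ≥ 13·C(z/13, 2) = z(z − 13)/(2·13), giving z² − 13z − 13·187·186 ≤ 0 and hence z ≤ (1/2)[13 + √(169 + 4·452166)] = (1/2)[13 + √1808833] ≈ (1/2)(13 + 1344.9286) = 678.9643.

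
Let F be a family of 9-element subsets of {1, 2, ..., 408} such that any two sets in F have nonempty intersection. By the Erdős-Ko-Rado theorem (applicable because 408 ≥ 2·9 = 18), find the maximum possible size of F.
max |F| = C(407, 8) = 17424959239309050

The Erdős-Ko-Rado theorem states: for n ≥ 2k, an intersecting family of k-subsets of an n-element set has size at most C(n − 1, k − 1), with equality for 'star' families {A ⊆ [n] : |A| = k, i ∈ A} (fix an element i). For n = 408, k = 9: C(407, 8) = 17424959239309050.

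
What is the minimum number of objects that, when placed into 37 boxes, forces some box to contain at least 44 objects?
n = (44 − 1)·37 + 1 = 1592

By the generalised pigeonhole principle, to guarantee some box contains ≥ r objects we need more than (r − 1) · k objects total. Threshold: n = (r − 1) · k + 1. With r = 44 and k = 37: n = 43 · 37 + 1 = 1591 + 1 = 1592. For n = 1591 = 43 · 37, we can put exactly 43 objects in every box, avoiding 44 in any single one — so 1592 is tight.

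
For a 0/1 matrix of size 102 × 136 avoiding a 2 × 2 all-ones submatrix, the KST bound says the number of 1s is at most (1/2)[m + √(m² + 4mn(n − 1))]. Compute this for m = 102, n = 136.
z(102, 136; 2, 2) ≤ (1/2)[102 + √(102² + 4·102·136·135)] = (1/2)[102 + √7501284] = 1420.4236

Kővári–Sós–Turán: let r_1, ..., r_102 be the row sums and z = Σ r_i the total number of 1s. Each pair of columns can share at most one row with both entries 1 (else a 2×2 all-ones block appears), so Σ_i C(r_i, 2) ≤ C(136, 2) = 9180. By convexity Σ_i C(r_i, 2) ≥ 102·C(z/102, 2) = z(z − 102)/(2·102), giving z² − 102z − 102·136·135 ≤ 0 and hence z ≤ (1/2)[102 + √(10404 + 4·1872720)] = (1/2)[102 + √7501284] ≈ (1/2)(102 + 2738.8472) = 1420.4236.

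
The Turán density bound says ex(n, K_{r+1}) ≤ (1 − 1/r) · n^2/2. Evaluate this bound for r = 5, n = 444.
Turán density bound = (4/5) · 444^2/2 = 394272/5 ≈ 78854.4

Turán's theorem: ex(n, K_{r+1}) is achieved by the complete r-partite Turán graph T(n, r) with parts as balanced as possible, and is at most (1 − 1/r) · n^2/2. For r = 5, n = 444: the density bound is (4/5) · 197136/2 = 394272/5 ≈ 78854.4. The integer-valued extremum is e(T(444, 5)) = 78854, which is strictly less than the density bound 394272/5 since 5 ∤ 444 (the parts of T(444, 5) cannot all be equal).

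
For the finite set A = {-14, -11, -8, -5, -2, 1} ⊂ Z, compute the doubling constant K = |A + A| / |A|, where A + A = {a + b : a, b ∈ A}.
K = |A + A| / |A| = 11/6

Enumerate A + A = {a + b : a, b ∈ A}. With |A| = 6, there are |A|^2 = 36 ordered sum pairs; collecting distinct values, A + A = {-28, -25, -22, -19, -16, -13, -10, -7, -4, -1, 2}, so |A + A| = 11. Thus K = 11/6. Here |A + A| = 2|A| − 1 = 11, the minimum possible — so K = 11/6 is minimal, which holds iff A is an arithmetic progression.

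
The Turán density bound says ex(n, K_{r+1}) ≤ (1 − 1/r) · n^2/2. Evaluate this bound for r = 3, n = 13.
Turán density bound = (2/3) · 13^2/2 = 169/3 ≈ 56.3333

Turán's theorem: ex(n, K_{r+1}) is achieved by the complete r-partite Turán graph T(n, r) with parts as balanced as possible, and is at most (1 − 1/r) · n^2/2. For r = 3, n = 13: the density bound is (2/3) · 169/2 = 169/3 ≈ 56.3333. The integer-valued extremum is e(T(13, 3)) = 56, which is strictly less than the density bound 169/3 since 3 ∤ 13 (the parts of T(13, 3) cannot all be equal).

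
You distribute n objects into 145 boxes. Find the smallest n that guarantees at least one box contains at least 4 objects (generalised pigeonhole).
n = (4 − 1)·145 + 1 = 436

By the generalised pigeonhole principle, to guarantee some box contains ≥ r objects we need more than (r − 1) · k objects total. Threshold: n = (r − 1) · k + 1. With r = 4 and k = 145: n = 3 · 145 + 1 = 435 + 1 = 436. For n = 435 = 3 · 145, we can put exactly 3 objects in every box, avoiding 4 in any single one — so 436 is tight.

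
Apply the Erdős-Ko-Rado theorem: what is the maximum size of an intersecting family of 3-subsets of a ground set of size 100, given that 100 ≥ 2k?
max |F| = C(99, 2) = 4851

The Erdős-Ko-Rado theorem states: for n ≥ 2k, an intersecting family of k-subsets of an n-element set has size at most C(n − 1, k − 1), with equality for 'star' families {A ⊆ [n] : |A| = k, i ∈ A} (fix an element i). For n = 100, k = 3: C(99, 2) = 4851.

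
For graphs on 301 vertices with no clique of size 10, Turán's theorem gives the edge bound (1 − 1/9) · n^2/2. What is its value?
Turán density bound = (8/9) · 301^2/2 = 362404/9 ≈ 40267.1111

Turán's theorem: ex(n, K_{r+1}) is achieved by the complete r-partite Turán graph T(n, r) with parts as balanced as possible, and is at most (1 − 1/r) · n^2/2. For r = 9, n = 301: the density bound is (8/9) · 90601/2 = 362404/9 ≈ 40267.1111. The integer-valued extremum is e(T(301, 9)) = 40266, which is strictly less than the density bound 362404/9 since 9 ∤ 301 (the parts of T(301, 9) cannot all be equal).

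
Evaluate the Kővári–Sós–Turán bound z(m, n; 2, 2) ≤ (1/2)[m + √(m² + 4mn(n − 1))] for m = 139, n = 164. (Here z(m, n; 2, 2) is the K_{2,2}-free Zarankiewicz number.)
z(139, 164; 2, 2) ≤ (1/2)[139 + √(139² + 4·139·164·163)] = (1/2)[139 + √14882313] = 1998.3801

Kővári–Sós–Turán: let r_1, ..., r_139 be the row sums and z = Σ r_i the total number of 1s. Each pair of columns can share at most one row with both entries 1 (else a 2×2 all-ones block appears), so Σ_i C(r_i, 2) ≤ C(164, 2) = 13366. By convexity Σ_i C(r_i, 2) ≥ 139·C(z/139, 2) = z(z − 139)/(2·139), giving z² − 139z − 139·164·163 ≤ 0 and hence z ≤ (1/2)[139 + √(19321 + 4·3715748)] = (1/2)[139 + √14882313] ≈ (1/2)(139 + 3857.7601) = 1998.3801.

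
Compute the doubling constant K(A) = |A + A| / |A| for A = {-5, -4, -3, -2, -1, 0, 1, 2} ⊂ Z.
K = |A + A| / |A| = 15/8

Enumerate A + A = {a + b : a, b ∈ A}. With |A| = 8, there are |A|^2 = 64 ordered sum pairs; collecting distinct values, A + A = {-10, -9, -8, -7, -6, -5, -4, -3, -2, -1, 0, 1, 2, 3, 4}, so |A + A| = 15. Thus K = 15/8. Here |A + A| = 2|A| − 1 = 15, the minimum possible — so K = 15/8 is minimal, which holds iff A is an arithmetic progression.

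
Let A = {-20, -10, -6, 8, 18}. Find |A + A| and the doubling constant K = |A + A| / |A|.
K = |A + A| / |A| = 13/5

Enumerate A + A = {a + b : a, b ∈ A}. With |A| = 5, there are |A|^2 = 25 ordered sum pairs; collecting distinct values, A + A = {-40, -30, -26, -20, -16, -12, -2, 2, 8, 12, 16, 26, 36}, so |A + A| = 13. Thus K = 13/5. For comparison, the minimum possible |A + A| over all 5-element sets is 2·5 − 1 = 9 (so min K = 9/5), attained only by arithmetic progressions.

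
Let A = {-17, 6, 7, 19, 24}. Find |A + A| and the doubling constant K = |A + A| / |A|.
K = |A + A| / |A| = 15/5 = 3

Enumerate A + A = {a + b : a, b ∈ A}. With |A| = 5, there are |A|^2 = 25 ordered sum pairs; collecting distinct values, A + A = {-34, -11, -10, 2, 7, 12, 13, 14, 25, 26, 30, 31, 38, 43, 48}, so |A + A| = 15. Thus K = 15/5 = 3. For comparison, the minimum possible |A + A| over all 5-element sets is 2·5 − 1 = 9 (so min K = 9/5), attained only by arithmetic progressions.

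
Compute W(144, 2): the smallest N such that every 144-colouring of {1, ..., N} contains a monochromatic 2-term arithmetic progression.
W(144, 2) = 144 + 1 = 145

A 2-term AP is any pair of integers, so a monochromatic 2-AP exists iff some colour is used at least twice. With 144 colours, the colouring i ↦ i on {1, ..., 144} uses each colour once, avoiding any monochromatic pair, so W(144, 2) > 144. For {1, ..., 145}, pigeonhole forces two integers of the same colour, which form a monochromatic 2-AP. Hence W(144, 2) = 145.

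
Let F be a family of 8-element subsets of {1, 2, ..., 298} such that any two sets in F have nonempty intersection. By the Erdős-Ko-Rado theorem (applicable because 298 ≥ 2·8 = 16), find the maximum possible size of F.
max |F| = C(297, 7) = 37664346027924

The Erdős-Ko-Rado theorem states: for n ≥ 2k, an intersecting family of k-subsets of an n-element set has size at most C(n − 1, k − 1), with equality for 'star' families {A ⊆ [n] : |A| = k, i ∈ A} (fix an element i). For n = 298, k = 8: C(297, 7) = 37664346027924.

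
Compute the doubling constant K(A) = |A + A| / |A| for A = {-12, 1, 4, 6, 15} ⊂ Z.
K = |A + A| / |A| = 15/5 = 3

Enumerate A + A = {a + b : a, b ∈ A}. With |A| = 5, there are |A|^2 = 25 ordered sum pairs; collecting distinct values, A + A = {-24, -11, -8, -6, 2, 3, 5, 7, 8, 10, 12, 16, 19, 21, 30}, so |A + A| = 15. Thus K = 15/5 = 3. For comparison, the minimum possible |A + A| over all 5-element sets is 2·5 − 1 = 9 (so min K = 9/5), attained only by arithmetic progressions.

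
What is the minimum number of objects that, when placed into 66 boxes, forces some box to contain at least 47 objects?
n = (47 − 1)·66 + 1 = 3037

By the generalised pigeonhole principle, to guarantee some box contains ≥ r objects we need more than (r − 1) · k objects total. Threshold: n = (r − 1) · k + 1. With r = 47 and k = 66: n = 46 · 66 + 1 = 3036 + 1 = 3037. For n = 3036 = 46 · 66, we can put exactly 46 objects in every box, avoiding 47 in any single one — so 3037 is tight.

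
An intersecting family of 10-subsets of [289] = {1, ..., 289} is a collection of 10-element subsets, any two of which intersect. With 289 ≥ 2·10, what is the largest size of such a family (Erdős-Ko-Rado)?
max |F| = C(288, 9) = 33108574303444640

The Erdős-Ko-Rado theorem states: for n ≥ 2k, an intersecting family of k-subsets of an n-element set has size at most C(n − 1, k − 1), with equality for 'star' families {A ⊆ [n] : |A| = k, i ∈ A} (fix an element i). For n = 289, k = 10: C(288, 9) = 33108574303444640.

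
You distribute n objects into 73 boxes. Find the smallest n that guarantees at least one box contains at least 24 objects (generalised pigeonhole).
n = (24 − 1)·73 + 1 = 1680

By the generalised pigeonhole principle, to guarantee some box contains ≥ r objects we need more than (r − 1) · k objects total. Threshold: n = (r − 1) · k + 1. With r = 24 and k = 73: n = 23 · 73 + 1 = 1679 + 1 = 1680. For n = 1679 = 23 · 73, we can put exactly 23 objects in every box, avoiding 24 in any single one — so 1680 is tight.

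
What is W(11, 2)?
W(11, 2) = 11 + 1 = 12

A 2-term AP is any pair of integers, so a monochromatic 2-AP exists iff some colour is used at least twice. With 11 colours, the colouring i ↦ i on {1, ..., 11} uses each colour once, avoiding any monochromatic pair, so W(11, 2) > 11. For {1, ..., 12}, pigeonhole forces two integers of the same colour, which form a monochromatic 2-AP. Hence W(11, 2) = 12.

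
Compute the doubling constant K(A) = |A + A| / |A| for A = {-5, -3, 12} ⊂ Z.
K = |A + A| / |A| = 6/3 = 2

Enumerate A + A = {a + b : a, b ∈ A}. With |A| = 3, there are |A|^2 = 9 ordered sum pairs; collecting distinct values, A + A = {-10, -8, -6, 7, 9, 24}, so |A + A| = 6. Thus K = 6/3 = 2. For comparison, the minimum possible |A + A| over all 3-element sets is 2·3 − 1 = 5 (so min K = 5/3), attained only by arithmetic progressions.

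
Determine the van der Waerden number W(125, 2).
W(125, 2) = 125 + 1 = 126

A 2-term AP is any pair of integers, so a monochromatic 2-AP exists iff some colour is used at least twice. With 125 colours, the colouring i ↦ i on {1, ..., 125} uses each colour once, avoiding any monochromatic pair, so W(125, 2) > 125. For {1, ..., 126}, pigeonhole forces two integers of the same colour, which form a monochromatic 2-AP. Hence W(125, 2) = 126.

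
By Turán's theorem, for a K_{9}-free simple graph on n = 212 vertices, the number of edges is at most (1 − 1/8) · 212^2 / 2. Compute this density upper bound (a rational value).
Turán density bound = (7/8) · 212^2/2 = 19663

Turán's theorem: ex(n, K_{r+1}) is achieved by the complete r-partite Turán graph T(n, r) with parts as balanced as possible, and is at most (1 − 1/r) · n^2/2. For r = 8, n = 212: the density bound is (7/8) · 44944/2 = 19663. The integer-valued extremum is e(T(212, 8)) = 19662, which is strictly less than the density bound 19663 since 8 ∤ 212 (the parts of T(212, 8) cannot all be equal).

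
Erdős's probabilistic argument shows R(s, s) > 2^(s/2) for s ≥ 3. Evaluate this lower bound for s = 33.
2^(33/2) = 92681.9; so R(33, 33) > 92681.9

Colour each edge of K_n uniformly at random with red/blue. The expected number of monochromatic K_33 is C(n, 33) · 2 · 2^(−C(33,2)). If C(n, 33) · 2^(1 − C(33,2)) < 1, then with positive probability no monochromatic K_33 exists, so R(33, 33) > n. The standard estimate C(n, 33) ≤ n^33/33! shows this inequality holds whenever n ≤ 2^(33/2) (since 33! · 2^(C(33,2) − 1) > 2^(33^2/2) ≥ n^33). Hence R(33, 33) > 2^(33/2) = 92681.9.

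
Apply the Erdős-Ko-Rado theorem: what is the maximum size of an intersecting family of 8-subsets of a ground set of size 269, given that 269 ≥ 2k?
max |F| = C(268, 7) = 18205558067224

Erdős-Ko-Rado (1961): when n ≥ 2k, max |F| = C(n−1, k−1). The bound is attained by the star {A : i ∈ A} for any fixed i ∈ [n]. Here C(269−1, 8−1) = C(268, 7) = 18205558067224.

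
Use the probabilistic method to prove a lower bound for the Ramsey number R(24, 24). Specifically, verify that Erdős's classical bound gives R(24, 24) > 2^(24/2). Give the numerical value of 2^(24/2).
2^(24/2) = 4096; so R(24, 24) > 4096

Colour each edge of K_n uniformly at random with red/blue. The expected number of monochromatic K_24 is C(n, 24) · 2 · 2^(−C(24,2)). If C(n, 24) · 2^(1 − C(24,2)) < 1, then with positive probability no monochromatic K_24 exists, so R(24, 24) > n. The standard estimate C(n, 24) ≤ n^24/24! shows this inequality holds whenever n ≤ 2^(24/2) (since 24! · 2^(C(24,2) − 1) > 2^(24^2/2) ≥ n^24). Hence R(24, 24) > 2^(24/2) = 4096.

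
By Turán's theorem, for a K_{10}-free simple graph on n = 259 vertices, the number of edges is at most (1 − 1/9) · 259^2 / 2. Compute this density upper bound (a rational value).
Turán density bound = (8/9) · 259^2/2 = 268324/9 ≈ 29813.7778

Turán's theorem: ex(n, K_{r+1}) is achieved by the complete r-partite Turán graph T(n, r) with parts as balanced as possible, and is at most (1 − 1/r) · n^2/2. For r = 9, n = 259: the density bound is (8/9) · 67081/2 = 268324/9 ≈ 29813.7778. The integer-valued extremum is e(T(259, 9)) = 29813, which is strictly less than the density bound 268324/9 since 9 ∤ 259 (the parts of T(259, 9) cannot all be equal).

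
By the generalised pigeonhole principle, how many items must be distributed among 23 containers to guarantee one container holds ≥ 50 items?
n = (50 − 1)·23 + 1 = 1128

By the generalised pigeonhole principle, to guarantee some box contains ≥ r objects we need more than (r − 1) · k objects total. Threshold: n = (r − 1) · k + 1. With r = 50 and k = 23: n = 49 · 23 + 1 = 1127 + 1 = 1128. For n = 1127 = 49 · 23, we can put exactly 49 objects in every box, avoiding 50 in any single one — so 1128 is tight.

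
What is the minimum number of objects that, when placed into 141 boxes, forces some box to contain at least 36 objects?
n = (36 − 1)·141 + 1 = 4936

By the generalised pigeonhole principle, to guarantee some box contains ≥ r objects we need more than (r − 1) · k objects total. Threshold: n = (r − 1) · k + 1. With r = 36 and k = 141: n = 35 · 141 + 1 = 4935 + 1 = 4936. For n = 4935 = 35 · 141, we can put exactly 35 objects in every box, avoiding 36 in any single one — so 4936 is tight.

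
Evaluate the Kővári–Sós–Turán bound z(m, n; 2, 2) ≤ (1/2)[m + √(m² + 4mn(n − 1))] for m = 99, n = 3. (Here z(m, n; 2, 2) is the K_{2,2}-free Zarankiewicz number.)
z(99, 3; 2, 2) ≤ (1/2)[99 + √(99² + 4·99·3·2)] = (1/2)[99 + √12177] = 104.6747

Kővári–Sós–Turán: let r_1, ..., r_99 be the row sums and z = Σ r_i the total number of 1s. Each pair of columns can share at most one row with both entries 1 (else a 2×2 all-ones block appears), so Σ_i C(r_i, 2) ≤ C(3, 2) = 3. By convexity Σ_i C(r_i, 2) ≥ 99·C(z/99, 2) = z(z − 99)/(2·99), giving z² − 99z − 99·3·2 ≤ 0 and hence z ≤ (1/2)[99 + √(9801 + 4·594)] = (1/2)[99 + √12177] ≈ (1/2)(99 + 110.3494) = 104.6747.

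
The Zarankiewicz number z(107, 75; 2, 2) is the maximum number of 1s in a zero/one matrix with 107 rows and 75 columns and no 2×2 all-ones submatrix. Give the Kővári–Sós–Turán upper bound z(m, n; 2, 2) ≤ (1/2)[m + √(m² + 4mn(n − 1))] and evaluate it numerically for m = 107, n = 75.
z(107, 75; 2, 2) ≤ (1/2)[107 + √(107² + 4·107·75·74)] = (1/2)[107 + √2386849] = 825.9715

Kővári–Sós–Turán: let r_1, ..., r_107 be the row sums and z = Σ r_i the total number of 1s. Each pair of columns can share at most one row with both entries 1 (else a 2×2 all-ones block appears), so Σ_i C(r_i, 2) ≤ C(75, 2) = 2775. By convexity Σ_i C(r_i, 2) ≥ 107·C(z/107, 2) = z(z − 107)/(2·107), giving z² − 107z − 107·75·74 ≤ 0 and hence z ≤ (1/2)[107 + √(11449 + 4·593850)] = (1/2)[107 + √2386849] ≈ (1/2)(107 + 1544.943) = 825.9715.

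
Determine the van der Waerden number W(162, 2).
W(162, 2) = 162 + 1 = 163

A 2-term AP is any pair of integers, so a monochromatic 2-AP exists iff some colour is used at least twice. With 162 colours, the colouring i ↦ i on {1, ..., 162} uses each colour once, avoiding any monochromatic pair, so W(162, 2) > 162. For {1, ..., 163}, pigeonhole forces two integers of the same colour, which form a monochromatic 2-AP. Hence W(162, 2) = 163.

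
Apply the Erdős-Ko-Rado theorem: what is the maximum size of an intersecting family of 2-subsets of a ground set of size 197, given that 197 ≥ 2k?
max |F| = C(196, 1) = 196

Erdős-Ko-Rado (1961): when n ≥ 2k, max |F| = C(n−1, k−1). The bound is attained by the star {A : i ∈ A} for any fixed i ∈ [n]. Here C(197−1, 2−1) = C(196, 1) = 196.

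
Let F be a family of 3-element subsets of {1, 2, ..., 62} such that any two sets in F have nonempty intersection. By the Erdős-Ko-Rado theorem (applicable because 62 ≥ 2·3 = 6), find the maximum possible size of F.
max |F| = C(61, 2) = 1830

The Erdős-Ko-Rado theorem states: for n ≥ 2k, an intersecting family of k-subsets of an n-element set has size at most C(n − 1, k − 1), with equality for 'star' families {A ⊆ [n] : |A| = k, i ∈ A} (fix an element i). For n = 62, k = 3: C(61, 2) = 1830.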